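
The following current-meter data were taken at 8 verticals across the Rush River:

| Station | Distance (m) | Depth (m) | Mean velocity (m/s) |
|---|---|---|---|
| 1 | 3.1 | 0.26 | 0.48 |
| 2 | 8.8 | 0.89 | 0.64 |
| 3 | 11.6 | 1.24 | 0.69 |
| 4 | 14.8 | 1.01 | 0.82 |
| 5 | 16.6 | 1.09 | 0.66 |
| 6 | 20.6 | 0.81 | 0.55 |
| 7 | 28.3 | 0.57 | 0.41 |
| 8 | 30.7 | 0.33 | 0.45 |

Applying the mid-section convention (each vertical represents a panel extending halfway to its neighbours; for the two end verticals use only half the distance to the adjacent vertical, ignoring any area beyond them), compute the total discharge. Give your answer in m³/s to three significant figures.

w_1 = (8.8 − 3.1)/2 = 2.85 m; q_1 = 0.48 × 0.26 × 2.85 = 0.3557 m³/s
w_2 = (11.6 − 3.1)/2 = 4.25 m; q_2 = 0.64 × 0.89 × 4.25 = 2.421 m³/s
w_3 = (14.8 − 8.8)/2 = 3 m; q_3 = 0.69 × 1.24 × 3 = 2.567 m³/s
w_4 = (16.6 − 11.6)/2 = 2.5 m; q_4 = 0.82 × 1.01 × 2.5 = 2.071 m³/s
w_5 = (20.6 − 14.8)/2 = 2.9 m; q_5 = 0.66 × 1.09 × 2.9 = 2.086 m³/s
w_6 = (28.3 − 16.6)/2 = 5.85 m; q_6 = 0.55 × 0.81 × 5.85 = 2.606 m³/s
w_7 = (30.7 − 20.6)/2 = 5.05 m; q_7 = 0.41 × 0.57 × 5.05 = 1.180 m³/s
w_8 = (30.7 − 28.3)/2 = 1.2 m; q_8 = 0.45 × 0.33 × 1.2 = 0.1782 m³/s
Q = Σ qᵢ = 13.46 m³/s

13.5 m³/s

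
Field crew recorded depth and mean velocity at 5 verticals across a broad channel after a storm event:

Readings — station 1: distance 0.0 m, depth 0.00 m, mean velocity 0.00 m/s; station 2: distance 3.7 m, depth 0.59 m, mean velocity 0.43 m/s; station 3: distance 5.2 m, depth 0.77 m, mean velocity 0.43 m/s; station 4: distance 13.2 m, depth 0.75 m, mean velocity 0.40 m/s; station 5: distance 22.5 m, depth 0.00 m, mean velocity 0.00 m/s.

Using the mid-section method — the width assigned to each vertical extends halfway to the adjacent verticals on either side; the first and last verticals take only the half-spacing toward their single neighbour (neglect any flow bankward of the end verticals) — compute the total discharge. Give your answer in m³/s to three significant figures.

4.83 m³/s

w_2 = (5.2 − 0.0)/2 = 2.6 m; q_2 = 0.43 × 0.59 × 2.6 = 0.6596 m³/s
w_3 = (13.2 − 3.7)/2 = 4.75 m; q_3 = 0.43 × 0.77 × 4.75 = 1.573 m³/s
w_4 = (22.5 − 5.2)/2 = 8.65 m; q_4 = 0.40 × 0.75 × 8.65 = 2.595 m³/s
Stations 1, 5 contribute zero (depth or velocity is 0).
Q = Σ qᵢ = 4.827 m³/s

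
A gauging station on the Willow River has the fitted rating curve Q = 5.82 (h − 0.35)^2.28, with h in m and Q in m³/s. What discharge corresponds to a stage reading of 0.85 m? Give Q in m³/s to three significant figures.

Q = 5.82 × (0.85 − 0.35)^2.28 = 5.82 × 0.5^2.28 = 1.198 m³/s

1.20 m³/s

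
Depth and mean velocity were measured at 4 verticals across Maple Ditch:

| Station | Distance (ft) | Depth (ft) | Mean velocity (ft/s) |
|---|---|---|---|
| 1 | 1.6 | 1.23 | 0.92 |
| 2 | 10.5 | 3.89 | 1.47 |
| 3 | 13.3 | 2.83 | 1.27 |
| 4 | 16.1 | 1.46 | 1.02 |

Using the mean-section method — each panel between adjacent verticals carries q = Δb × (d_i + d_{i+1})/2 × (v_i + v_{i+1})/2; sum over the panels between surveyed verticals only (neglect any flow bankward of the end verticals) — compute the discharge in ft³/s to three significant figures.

Panel 1-2: Δb = 8.9 ft, d̄ = (1.23+3.89)/2 = 2.56, v̄ = (0.92+1.47)/2 = 1.195 → q = 8.9×2.56×1.195 = 27.23 ft³/s
Panel 2-3: Δb = 2.8 ft, d̄ = (3.89+2.83)/2 = 3.36, v̄ = (1.47+1.27)/2 = 1.37 → q = 2.8×3.36×1.37 = 12.89 ft³/s
Panel 3-4: Δb = 2.8 ft, d̄ = (2.83+1.46)/2 = 2.145, v̄ = (1.27+1.02)/2 = 1.145 → q = 2.8×2.145×1.145 = 6.877 ft³/s
Q = Σ q = 46.99 ft³/s

47.0 ft³/s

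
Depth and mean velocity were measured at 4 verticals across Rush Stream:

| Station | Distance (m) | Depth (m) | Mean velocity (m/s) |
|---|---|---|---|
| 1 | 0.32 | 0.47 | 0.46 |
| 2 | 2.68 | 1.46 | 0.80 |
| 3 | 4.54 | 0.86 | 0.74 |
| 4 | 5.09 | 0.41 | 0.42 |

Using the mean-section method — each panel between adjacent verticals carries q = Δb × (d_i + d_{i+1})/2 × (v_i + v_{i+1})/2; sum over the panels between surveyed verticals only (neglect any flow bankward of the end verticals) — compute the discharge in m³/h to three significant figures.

Panel 1-2: Δb = 2.36 m, d̄ = (0.47+1.46)/2 = 0.965, v̄ = (0.46+0.80)/2 = 0.63 → q = 2.36×0.965×0.63 = 1.435 m³/s
Panel 2-3: Δb = 1.86 m, d̄ = (1.46+0.86)/2 = 1.16, v̄ = (0.80+0.74)/2 = 0.77 → q = 1.86×1.16×0.77 = 1.661 m³/s
Panel 3-4: Δb = 0.55 m, d̄ = (0.86+0.41)/2 = 0.635, v̄ = (0.74+0.42)/2 = 0.58 → q = 0.55×0.635×0.58 = 0.2026 m³/s
Q = Σ q = 3.299 m³/s
= 3.299 × 3600 = 11880 m³/h

11900 m³/h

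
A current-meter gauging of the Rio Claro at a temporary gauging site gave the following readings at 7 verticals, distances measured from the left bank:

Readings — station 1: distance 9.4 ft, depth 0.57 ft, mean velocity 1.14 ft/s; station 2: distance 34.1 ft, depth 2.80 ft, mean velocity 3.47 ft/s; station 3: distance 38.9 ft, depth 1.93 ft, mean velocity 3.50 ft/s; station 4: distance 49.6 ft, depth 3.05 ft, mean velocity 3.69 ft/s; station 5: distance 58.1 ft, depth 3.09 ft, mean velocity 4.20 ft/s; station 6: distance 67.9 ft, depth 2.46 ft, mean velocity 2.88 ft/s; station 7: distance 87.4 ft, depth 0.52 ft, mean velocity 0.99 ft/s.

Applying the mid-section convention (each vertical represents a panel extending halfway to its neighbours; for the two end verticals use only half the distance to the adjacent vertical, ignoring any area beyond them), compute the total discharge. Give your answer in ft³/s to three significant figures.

539 ft³/s

w_1 = (34.1 − 9.4)/2 = 12.35 ft; q_1 = 1.14 × 0.57 × 12.35 = 8.025 ft³/s
w_2 = (38.9 − 9.4)/2 = 14.75 ft; q_2 = 3.47 × 2.80 × 14.75 = 143.3 ft³/s
w_3 = (49.6 − 34.1)/2 = 7.75 ft; q_3 = 3.50 × 1.93 × 7.75 = 52.35 ft³/s
w_4 = (58.1 − 38.9)/2 = 9.6 ft; q_4 = 3.69 × 3.05 × 9.6 = 108.0 ft³/s
w_5 = (67.9 − 49.6)/2 = 9.15 ft; q_5 = 4.20 × 3.09 × 9.15 = 118.7 ft³/s
w_6 = (87.4 − 58.1)/2 = 14.65 ft; q_6 = 2.88 × 2.46 × 14.65 = 103.8 ft³/s
w_7 = (87.4 − 67.9)/2 = 9.75 ft; q_7 = 0.99 × 0.52 × 9.75 = 5.019 ft³/s
Q = Σ qᵢ = 539.3 ft³/s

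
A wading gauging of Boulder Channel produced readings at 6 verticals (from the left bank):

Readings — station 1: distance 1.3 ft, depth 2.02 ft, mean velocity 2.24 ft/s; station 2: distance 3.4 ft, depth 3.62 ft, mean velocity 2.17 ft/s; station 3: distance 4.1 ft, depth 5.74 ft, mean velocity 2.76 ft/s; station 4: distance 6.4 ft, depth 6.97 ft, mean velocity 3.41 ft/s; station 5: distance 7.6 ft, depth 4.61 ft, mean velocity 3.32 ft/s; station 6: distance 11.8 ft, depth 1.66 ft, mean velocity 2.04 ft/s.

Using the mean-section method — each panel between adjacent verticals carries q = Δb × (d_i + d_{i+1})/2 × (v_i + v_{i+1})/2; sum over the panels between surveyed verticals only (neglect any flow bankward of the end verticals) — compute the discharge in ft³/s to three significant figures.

Panel 1-2: Δb = 2.1 ft, d̄ = (2.02+3.62)/2 = 2.82, v̄ = (2.24+2.17)/2 = 2.205 → q = 2.1×2.82×2.205 = 13.06 ft³/s
Panel 2-3: Δb = 0.7 ft, d̄ = (3.62+5.74)/2 = 4.68, v̄ = (2.17+2.76)/2 = 2.465 → q = 0.7×4.68×2.465 = 8.075 ft³/s
Panel 3-4: Δb = 2.3 ft, d̄ = (5.74+6.97)/2 = 6.355, v̄ = (2.76+3.41)/2 = 3.085 → q = 2.3×6.355×3.085 = 45.09 ft³/s
Panel 4-5: Δb = 1.2 ft, d̄ = (6.97+4.61)/2 = 5.79, v̄ = (3.41+3.32)/2 = 3.365 → q = 1.2×5.79×3.365 = 23.38 ft³/s
Panel 5-6: Δb = 4.2 ft, d̄ = (4.61+1.66)/2 = 3.135, v̄ = (3.32+2.04)/2 = 2.68 → q = 4.2×3.135×2.68 = 35.29 ft³/s
Q = Σ q = 124.9 ft³/s

125 ft³/s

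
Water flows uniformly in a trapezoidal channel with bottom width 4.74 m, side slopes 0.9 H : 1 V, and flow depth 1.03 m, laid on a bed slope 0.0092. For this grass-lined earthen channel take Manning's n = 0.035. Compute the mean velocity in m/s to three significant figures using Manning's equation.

A = (b + z·y)·y = (4.74 + 0.9×1.03)×1.03 = 5.837 m²
P = b + 2y√(1+z²) = 4.74 + 2×1.03×√(1+0.9²) = 7.511 m
R = A/P = 5.837/7.511 = 0.7771 m
Q = (1/n)·A·R^(2/3)·S^(1/2) = (1/0.035) × 5.837 × 0.7771^(2/3) × 0.0092^(1/2) = 13.52 m³/s
V = Q/A = 13.52/5.837 = 2.316 m/s

2.32 m/s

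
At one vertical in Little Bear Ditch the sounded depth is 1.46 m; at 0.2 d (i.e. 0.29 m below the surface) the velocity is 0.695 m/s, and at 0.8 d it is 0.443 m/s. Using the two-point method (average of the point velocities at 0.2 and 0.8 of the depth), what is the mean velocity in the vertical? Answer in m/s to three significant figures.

0.569 m/s

v̄ = (0.695 + 0.443) / 2 = 0.5690 m/s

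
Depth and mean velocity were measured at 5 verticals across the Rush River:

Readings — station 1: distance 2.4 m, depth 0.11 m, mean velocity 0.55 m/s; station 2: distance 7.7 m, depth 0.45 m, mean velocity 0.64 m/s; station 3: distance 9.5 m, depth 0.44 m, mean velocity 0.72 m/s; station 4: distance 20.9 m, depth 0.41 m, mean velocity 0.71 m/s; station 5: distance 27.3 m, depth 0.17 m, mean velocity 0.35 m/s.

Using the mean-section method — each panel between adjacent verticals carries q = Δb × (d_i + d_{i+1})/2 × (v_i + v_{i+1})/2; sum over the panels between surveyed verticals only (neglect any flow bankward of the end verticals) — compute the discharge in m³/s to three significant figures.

5.88 m³/s

Panel 1-2: Δb = 5.3 m, d̄ = (0.11+0.45)/2 = 0.28, v̄ = (0.55+0.64)/2 = 0.595 → q = 5.3×0.28×0.595 = 0.8830 m³/s
Panel 2-3: Δb = 1.8 m, d̄ = (0.45+0.44)/2 = 0.445, v̄ = (0.64+0.72)/2 = 0.68 → q = 1.8×0.445×0.68 = 0.5447 m³/s
Panel 3-4: Δb = 11.4 m, d̄ = (0.44+0.41)/2 = 0.425, v̄ = (0.72+0.71)/2 = 0.715 → q = 11.4×0.425×0.715 = 3.464 m³/s
Panel 4-5: Δb = 6.4 m, d̄ = (0.41+0.17)/2 = 0.29, v̄ = (0.71+0.35)/2 = 0.53 → q = 6.4×0.29×0.53 = 0.9837 m³/s
Q = Σ q = 5.876 m³/s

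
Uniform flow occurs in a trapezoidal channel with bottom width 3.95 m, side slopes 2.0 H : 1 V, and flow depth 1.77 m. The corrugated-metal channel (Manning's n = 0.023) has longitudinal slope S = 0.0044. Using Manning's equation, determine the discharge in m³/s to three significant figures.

A = (b + z·y)·y = (3.95 + 2.0×1.77)×1.77 = 13.26 m²
P = b + 2y√(1+z²) = 3.95 + 2×1.77×√(1+2.0²) = 11.87 m
R = A/P = 13.26/11.87 = 1.117 m
Q = (1/n)·A·R^(2/3)·S^(1/2) = (1/0.023) × 13.26 × 1.117^(2/3) × 0.0044^(1/2) = 41.17 m³/s

41.2 m³/s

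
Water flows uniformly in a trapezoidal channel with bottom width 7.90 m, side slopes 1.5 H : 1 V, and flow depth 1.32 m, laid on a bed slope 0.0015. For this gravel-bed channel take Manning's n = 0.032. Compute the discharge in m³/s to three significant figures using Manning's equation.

16.1 m³/s

A = (b + z·y)·y = (7.90 + 1.5×1.32)×1.32 = 13.04 m²
P = b + 2y√(1+z²) = 7.90 + 2×1.32×√(1+1.5²) = 12.66 m
R = A/P = 13.04/12.66 = 1.030 m
Q = (1/n)·A·R^(2/3)·S^(1/2) = (1/0.032) × 13.04 × 1.030^(2/3) × 0.0015^(1/2) = 16.10 m³/s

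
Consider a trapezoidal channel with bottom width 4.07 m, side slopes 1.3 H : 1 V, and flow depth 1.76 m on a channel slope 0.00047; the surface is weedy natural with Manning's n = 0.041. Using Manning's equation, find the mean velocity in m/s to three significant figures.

A = (b + z·y)·y = (4.07 + 1.3×1.76)×1.76 = 11.19 m²
P = b + 2y√(1+z²) = 4.07 + 2×1.76×√(1+1.3²) = 9.843 m
R = A/P = 11.19/9.843 = 1.137 m
Q = (1/n)·A·R^(2/3)·S^(1/2) = (1/0.041) × 11.19 × 1.137^(2/3) × 0.00047^(1/2) = 6.445 m³/s
V = Q/A = 6.445/11.19 = 0.5760 m/s

0.576 m/s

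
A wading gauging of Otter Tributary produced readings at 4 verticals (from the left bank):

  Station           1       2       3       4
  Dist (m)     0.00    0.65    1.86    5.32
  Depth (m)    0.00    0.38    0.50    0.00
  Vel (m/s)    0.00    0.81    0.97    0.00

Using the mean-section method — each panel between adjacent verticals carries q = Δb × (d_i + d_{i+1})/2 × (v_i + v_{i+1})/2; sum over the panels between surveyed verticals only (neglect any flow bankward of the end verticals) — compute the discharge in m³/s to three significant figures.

0.943 m³/s

Panel 1-2: Δb = 0.65 m, d̄ = (0.00+0.38)/2 = 0.19, v̄ = (0.00+0.81)/2 = 0.405 → q = 0.65×0.19×0.405 = 0.05002 m³/s
Panel 2-3: Δb = 1.21 m, d̄ = (0.38+0.50)/2 = 0.44, v̄ = (0.81+0.97)/2 = 0.89 → q = 1.21×0.44×0.89 = 0.4738 m³/s
Panel 3-4: Δb = 3.46 m, d̄ = (0.50+0.00)/2 = 0.25, v̄ = (0.97+0.00)/2 = 0.485 → q = 3.46×0.25×0.485 = 0.4195 m³/s
Q = Σ q = 0.9434 m³/s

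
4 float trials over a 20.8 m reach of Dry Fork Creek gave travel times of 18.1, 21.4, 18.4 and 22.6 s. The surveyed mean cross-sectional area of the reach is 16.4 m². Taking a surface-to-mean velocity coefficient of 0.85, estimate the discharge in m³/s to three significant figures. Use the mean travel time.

14.4 m³/s

t̄ = (18.1 + 21.4 + 18.4 + 22.6) / 4 = 20.125 s
v_surface = L / t̄ = 20.8 / 20.125 = 1.034 m/s
v_mean = 0.85 × 1.034 = 0.8785 m/s
Q = A × v_mean = 16.4 × 0.8785 = 14.41 m³/s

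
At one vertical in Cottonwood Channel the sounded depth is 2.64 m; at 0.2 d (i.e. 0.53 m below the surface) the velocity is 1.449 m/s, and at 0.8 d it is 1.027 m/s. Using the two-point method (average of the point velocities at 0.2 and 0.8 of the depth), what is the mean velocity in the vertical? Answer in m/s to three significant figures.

1.24 m/s

v̄ = (1.449 + 1.027) / 2 = 1.238 m/s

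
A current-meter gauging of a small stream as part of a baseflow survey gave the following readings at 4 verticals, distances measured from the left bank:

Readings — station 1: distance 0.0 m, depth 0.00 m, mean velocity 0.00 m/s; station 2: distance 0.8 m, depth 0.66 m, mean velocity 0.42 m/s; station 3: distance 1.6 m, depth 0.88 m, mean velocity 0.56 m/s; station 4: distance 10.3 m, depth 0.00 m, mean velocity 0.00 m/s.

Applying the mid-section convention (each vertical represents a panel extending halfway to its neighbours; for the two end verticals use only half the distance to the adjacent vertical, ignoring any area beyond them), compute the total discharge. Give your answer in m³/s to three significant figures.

w_2 = (1.6 − 0.0)/2 = 0.8 m; q_2 = 0.42 × 0.66 × 0.8 = 0.2218 m³/s
w_3 = (10.3 − 0.8)/2 = 4.75 m; q_3 = 0.56 × 0.88 × 4.75 = 2.341 m³/s
Stations 1, 4 contribute zero (depth or velocity is 0).
Q = Σ qᵢ = 2.563 m³/s

2.56 m³/s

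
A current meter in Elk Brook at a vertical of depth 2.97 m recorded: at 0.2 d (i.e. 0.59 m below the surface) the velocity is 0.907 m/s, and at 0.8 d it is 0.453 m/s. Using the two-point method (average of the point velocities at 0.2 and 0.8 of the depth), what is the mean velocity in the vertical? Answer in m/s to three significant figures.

v̄ = (0.907 + 0.453) / 2 = 0.6800 m/s

0.680 m/s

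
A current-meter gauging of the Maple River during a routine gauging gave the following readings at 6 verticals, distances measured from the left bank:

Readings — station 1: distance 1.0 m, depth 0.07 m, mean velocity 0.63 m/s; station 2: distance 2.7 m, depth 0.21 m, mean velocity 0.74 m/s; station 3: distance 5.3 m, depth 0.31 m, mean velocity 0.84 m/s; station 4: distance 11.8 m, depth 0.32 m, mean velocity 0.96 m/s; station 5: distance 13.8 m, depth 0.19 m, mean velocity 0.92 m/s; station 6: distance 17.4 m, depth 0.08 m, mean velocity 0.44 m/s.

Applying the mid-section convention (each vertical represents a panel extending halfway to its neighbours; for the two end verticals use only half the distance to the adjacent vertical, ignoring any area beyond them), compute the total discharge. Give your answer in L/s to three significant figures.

w_1 = (2.7 − 1.0)/2 = 0.85 m; q_1 = 0.63 × 0.07 × 0.85 = 0.03749 m³/s
w_2 = (5.3 − 1.0)/2 = 2.15 m; q_2 = 0.74 × 0.21 × 2.15 = 0.3341 m³/s
w_3 = (11.8 − 2.7)/2 = 4.55 m; q_3 = 0.84 × 0.31 × 4.55 = 1.185 m³/s
w_4 = (13.8 − 5.3)/2 = 4.25 m; q_4 = 0.96 × 0.32 × 4.25 = 1.306 m³/s
w_5 = (17.4 − 11.8)/2 = 2.8 m; q_5 = 0.92 × 0.19 × 2.8 = 0.4894 m³/s
w_6 = (17.4 − 13.8)/2 = 1.8 m; q_6 = 0.44 × 0.08 × 1.8 = 0.06336 m³/s
Q = Σ qᵢ = 3.415 m³/s
= 3.415 × 1000 = 3415 L/s

3410 L/s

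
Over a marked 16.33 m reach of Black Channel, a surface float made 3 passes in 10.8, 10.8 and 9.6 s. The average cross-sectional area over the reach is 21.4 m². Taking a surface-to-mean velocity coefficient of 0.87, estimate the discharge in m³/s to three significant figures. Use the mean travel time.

t̄ = (10.8 + 10.8 + 9.6) / 3 = 10.4 s
v_surface = L / t̄ = 16.33 / 10.4 = 1.570 m/s
v_mean = 0.87 × 1.570 = 1.366 m/s
Q = A × v_mean = 21.4 × 1.366 = 29.23 m³/s

29.2 m³/s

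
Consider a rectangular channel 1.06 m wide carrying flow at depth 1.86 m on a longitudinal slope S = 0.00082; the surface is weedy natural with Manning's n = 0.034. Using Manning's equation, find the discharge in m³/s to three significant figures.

0.920 m³/s

A = b·y = 1.06 × 1.86 = 1.972 m²
P = b + 2y = 1.06 + 2×1.86 = 4.780 m
R = A/P = 1.972/4.780 = 0.4125 m
Q = (1/n)·A·R^(2/3)·S^(1/2) = (1/0.034) × 1.972 × 0.4125^(2/3) × 0.00082^(1/2) = 0.9201 m³/s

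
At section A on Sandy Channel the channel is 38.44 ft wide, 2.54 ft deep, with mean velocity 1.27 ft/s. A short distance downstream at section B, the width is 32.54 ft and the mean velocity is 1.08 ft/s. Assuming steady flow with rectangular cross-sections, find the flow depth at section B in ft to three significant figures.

Q = A₁V₁ = (38.44×2.54) × 1.27 = 124.0 ft³/s
d₂ = Q/(b₂ V₂) = 124.0/(32.54×1.08) = 3.528 ft

3.53 ft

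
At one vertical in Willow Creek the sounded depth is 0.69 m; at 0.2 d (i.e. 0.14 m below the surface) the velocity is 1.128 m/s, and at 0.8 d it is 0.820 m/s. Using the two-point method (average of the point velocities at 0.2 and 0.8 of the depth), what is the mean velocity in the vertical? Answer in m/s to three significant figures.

v̄ = (1.128 + 0.820) / 2 = 0.9740 m/s

0.974 m/s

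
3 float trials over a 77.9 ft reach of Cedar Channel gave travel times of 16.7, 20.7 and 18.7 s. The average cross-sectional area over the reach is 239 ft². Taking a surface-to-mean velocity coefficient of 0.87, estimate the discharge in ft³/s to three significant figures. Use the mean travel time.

t̄ = (16.7 + 20.7 + 18.7) / 3 = 18.7 s
v_surface = L / t̄ = 77.9 / 18.7 = 4.166 ft/s
v_mean = 0.87 × 4.166 = 3.624 ft/s
Q = A × v_mean = 239 × 3.624 = 866.2 ft³/s

866 ft³/s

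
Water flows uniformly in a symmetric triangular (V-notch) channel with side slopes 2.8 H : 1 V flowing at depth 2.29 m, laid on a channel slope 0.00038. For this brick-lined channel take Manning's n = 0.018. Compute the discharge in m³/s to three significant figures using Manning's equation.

16.7 m³/s

A = z·y² = 2.8×2.29² = 14.68 m²
P = 2y√(1+z²) = 2×2.29×√(1+2.8²) = 13.62 m
R = A/P = 14.68/13.62 = 1.078 m
Q = (1/n)·A·R^(2/3)·S^(1/2) = (1/0.018) × 14.68 × 1.078^(2/3) × 0.00038^(1/2) = 16.72 m³/s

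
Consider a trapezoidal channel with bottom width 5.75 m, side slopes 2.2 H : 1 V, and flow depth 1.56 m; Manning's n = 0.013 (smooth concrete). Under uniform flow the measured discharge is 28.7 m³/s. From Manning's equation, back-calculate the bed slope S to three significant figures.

0.000614

A = (b + z·y)·y = (5.75 + 2.2×1.56)×1.56 = 14.32 m²
P = b + 2y√(1+z²) = 5.75 + 2×1.56×√(1+2.2²) = 13.29 m
R = A/P = 14.32/13.29 = 1.078 m
S = (Q·n / (1·A·R^(2/3)))² = (28.7×0.013 / (1×14.32×1.051))² = 0.0006140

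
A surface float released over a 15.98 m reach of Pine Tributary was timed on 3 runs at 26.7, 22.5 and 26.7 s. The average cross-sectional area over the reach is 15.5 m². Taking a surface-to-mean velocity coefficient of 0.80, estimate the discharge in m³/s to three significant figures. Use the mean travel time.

t̄ = (26.7 + 22.5 + 26.7) / 3 = 25.3 s
v_surface = L / t̄ = 15.98 / 25.3 = 0.6316 m/s
v_mean = 0.80 × 0.6316 = 0.5053 m/s
Q = A × v_mean = 15.5 × 0.5053 = 7.832 m³/s

7.83 m³/s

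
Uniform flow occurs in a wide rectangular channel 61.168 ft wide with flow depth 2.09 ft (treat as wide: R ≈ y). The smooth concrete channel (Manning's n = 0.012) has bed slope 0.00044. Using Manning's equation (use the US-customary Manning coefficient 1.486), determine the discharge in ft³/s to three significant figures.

543 ft³/s

A = b·y = 61.168 × 2.09 = 127.8 ft²
Wide channel: R ≈ y = 2.09 ft
Q = (1.486/n)·A·R^(2/3)·S^(1/2) = (1.486/0.012) × 127.8 × 2.090^(2/3) × 0.00044^(1/2) = 542.8 ft³/s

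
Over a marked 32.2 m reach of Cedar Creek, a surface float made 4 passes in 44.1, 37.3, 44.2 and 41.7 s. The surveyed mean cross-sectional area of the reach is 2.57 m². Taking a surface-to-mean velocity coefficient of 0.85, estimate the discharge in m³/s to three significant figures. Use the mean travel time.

t̄ = (44.1 + 37.3 + 44.2 + 41.7) / 4 = 41.825 s
v_surface = L / t̄ = 32.2 / 41.825 = 0.7699 m/s
v_mean = 0.85 × 0.7699 = 0.6544 m/s
Q = A × v_mean = 2.57 × 0.6544 = 1.682 m³/s

1.68 m³/s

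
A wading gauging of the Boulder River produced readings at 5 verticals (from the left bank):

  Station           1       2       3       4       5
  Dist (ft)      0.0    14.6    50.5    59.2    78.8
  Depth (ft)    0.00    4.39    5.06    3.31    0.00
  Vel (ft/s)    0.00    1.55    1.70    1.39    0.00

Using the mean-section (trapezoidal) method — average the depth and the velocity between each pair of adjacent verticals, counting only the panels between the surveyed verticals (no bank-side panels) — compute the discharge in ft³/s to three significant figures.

379 ft³/s

Panel 1-2: Δb = 14.6 ft, d̄ = (0.00+4.39)/2 = 2.195, v̄ = (0.00+1.55)/2 = 0.775 → q = 14.6×2.195×0.775 = 24.84 ft³/s
Panel 2-3: Δb = 35.9 ft, d̄ = (4.39+5.06)/2 = 4.725, v̄ = (1.55+1.70)/2 = 1.625 → q = 35.9×4.725×1.625 = 275.6 ft³/s
Panel 3-4: Δb = 8.7 ft, d̄ = (5.06+3.31)/2 = 4.185, v̄ = (1.70+1.39)/2 = 1.545 → q = 8.7×4.185×1.545 = 56.25 ft³/s
Panel 4-5: Δb = 19.6 ft, d̄ = (3.31+0.00)/2 = 1.655, v̄ = (1.39+0.00)/2 = 0.695 → q = 19.6×1.655×0.695 = 22.54 ft³/s
Q = Σ q = 379.3 ft³/s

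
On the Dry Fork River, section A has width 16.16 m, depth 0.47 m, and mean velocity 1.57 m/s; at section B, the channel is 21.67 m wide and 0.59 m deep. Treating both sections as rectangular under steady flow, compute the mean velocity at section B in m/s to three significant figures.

0.933 m/s

Q = A₁V₁ = (16.16×0.47) × 1.57 = 11.92 m³/s
A₂ = 21.67 × 0.59 = 12.79 m²
V₂ = Q/A₂ = 11.92/12.79 = 0.9327 m/s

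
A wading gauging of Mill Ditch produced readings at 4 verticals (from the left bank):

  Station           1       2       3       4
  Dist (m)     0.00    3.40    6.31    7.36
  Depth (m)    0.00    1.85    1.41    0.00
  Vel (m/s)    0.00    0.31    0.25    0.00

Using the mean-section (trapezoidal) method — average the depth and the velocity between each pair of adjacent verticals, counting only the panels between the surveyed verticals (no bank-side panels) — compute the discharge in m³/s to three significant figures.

1.91 m³/s

Panel 1-2: Δb = 3.4 m, d̄ = (0.00+1.85)/2 = 0.925, v̄ = (0.00+0.31)/2 = 0.155 → q = 3.4×0.925×0.155 = 0.4875 m³/s
Panel 2-3: Δb = 2.91 m, d̄ = (1.85+1.41)/2 = 1.63, v̄ = (0.31+0.25)/2 = 0.28 → q = 2.91×1.63×0.28 = 1.328 m³/s
Panel 3-4: Δb = 1.05 m, d̄ = (1.41+0.00)/2 = 0.705, v̄ = (0.25+0.00)/2 = 0.125 → q = 1.05×0.705×0.125 = 0.09253 m³/s
Q = Σ q = 1.908 m³/s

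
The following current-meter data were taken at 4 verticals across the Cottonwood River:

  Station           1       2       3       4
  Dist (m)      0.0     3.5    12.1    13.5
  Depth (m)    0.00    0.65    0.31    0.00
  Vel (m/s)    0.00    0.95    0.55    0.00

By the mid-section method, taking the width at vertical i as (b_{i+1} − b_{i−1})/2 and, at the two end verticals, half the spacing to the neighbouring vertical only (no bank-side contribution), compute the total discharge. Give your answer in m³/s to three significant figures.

4.59 m³/s

w_2 = (12.1 − 0.0)/2 = 6.05 m; q_2 = 0.95 × 0.65 × 6.05 = 3.736 m³/s
w_3 = (13.5 − 3.5)/2 = 5 m; q_3 = 0.55 × 0.31 × 5 = 0.8525 m³/s
Stations 1, 4 contribute zero (depth or velocity is 0).
Q = Σ qᵢ = 4.588 m³/s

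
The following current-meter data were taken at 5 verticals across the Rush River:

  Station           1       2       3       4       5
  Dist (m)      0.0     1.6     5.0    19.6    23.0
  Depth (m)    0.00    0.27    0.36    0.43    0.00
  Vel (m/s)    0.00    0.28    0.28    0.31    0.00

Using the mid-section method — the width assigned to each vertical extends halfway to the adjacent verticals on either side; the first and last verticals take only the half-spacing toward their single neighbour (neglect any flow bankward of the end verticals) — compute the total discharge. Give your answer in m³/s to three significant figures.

w_2 = (5.0 − 0.0)/2 = 2.5 m; q_2 = 0.28 × 0.27 × 2.5 = 0.1890 m³/s
w_3 = (19.6 − 1.6)/2 = 9 m; q_3 = 0.28 × 0.36 × 9 = 0.9072 m³/s
w_4 = (23.0 − 5.0)/2 = 9 m; q_4 = 0.31 × 0.43 × 9 = 1.200 m³/s
Stations 1, 5 contribute zero (depth or velocity is 0).
Q = Σ qᵢ = 2.296 m³/s

2.30 m³/s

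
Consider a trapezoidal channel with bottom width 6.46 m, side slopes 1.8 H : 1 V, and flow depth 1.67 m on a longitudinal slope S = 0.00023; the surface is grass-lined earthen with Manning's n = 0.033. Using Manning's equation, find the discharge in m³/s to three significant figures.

8.14 m³/s

A = (b + z·y)·y = (6.46 + 1.8×1.67)×1.67 = 15.81 m²
P = b + 2y√(1+z²) = 6.46 + 2×1.67×√(1+1.8²) = 13.34 m
R = A/P = 15.81/13.34 = 1.185 m
Q = (1/n)·A·R^(2/3)·S^(1/2) = (1/0.033) × 15.81 × 1.185^(2/3) × 0.00023^(1/2) = 8.137 m³/s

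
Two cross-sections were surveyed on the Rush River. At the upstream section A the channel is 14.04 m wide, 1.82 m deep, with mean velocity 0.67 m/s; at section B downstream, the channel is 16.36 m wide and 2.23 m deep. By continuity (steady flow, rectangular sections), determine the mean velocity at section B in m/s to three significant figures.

Q = A₁V₁ = (14.04×1.82) × 0.67 = 17.12 m³/s
A₂ = 16.36 × 2.23 = 36.48 m²
V₂ = Q/A₂ = 17.12/36.48 = 0.4693 m/s

0.469 m/s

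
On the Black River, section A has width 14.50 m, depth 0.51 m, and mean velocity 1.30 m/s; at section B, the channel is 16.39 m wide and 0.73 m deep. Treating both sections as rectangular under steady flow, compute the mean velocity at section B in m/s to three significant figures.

Q = A₁V₁ = (14.50×0.51) × 1.30 = 9.614 m³/s
A₂ = 16.39 × 0.73 = 11.96 m²
V₂ = Q/A₂ = 9.614/11.96 = 0.8035 m/s

0.803 m/s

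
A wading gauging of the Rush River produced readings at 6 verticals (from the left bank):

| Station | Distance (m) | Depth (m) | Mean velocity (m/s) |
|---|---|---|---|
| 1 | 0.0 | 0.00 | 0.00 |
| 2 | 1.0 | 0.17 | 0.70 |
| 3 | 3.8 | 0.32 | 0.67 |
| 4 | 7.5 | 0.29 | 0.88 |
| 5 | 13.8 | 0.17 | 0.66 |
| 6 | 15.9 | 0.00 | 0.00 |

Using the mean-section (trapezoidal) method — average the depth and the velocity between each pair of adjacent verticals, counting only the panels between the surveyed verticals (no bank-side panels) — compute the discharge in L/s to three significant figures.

Panel 1-2: Δb = 1 m, d̄ = (0.00+0.17)/2 = 0.085, v̄ = (0.00+0.70)/2 = 0.35 → q = 1×0.085×0.35 = 0.02975 m³/s
Panel 2-3: Δb = 2.8 m, d̄ = (0.17+0.32)/2 = 0.245, v̄ = (0.70+0.67)/2 = 0.685 → q = 2.8×0.245×0.685 = 0.4699 m³/s
Panel 3-4: Δb = 3.7 m, d̄ = (0.32+0.29)/2 = 0.305, v̄ = (0.67+0.88)/2 = 0.775 → q = 3.7×0.305×0.775 = 0.8746 m³/s
Panel 4-5: Δb = 6.3 m, d̄ = (0.29+0.17)/2 = 0.23, v̄ = (0.88+0.66)/2 = 0.77 → q = 6.3×0.23×0.77 = 1.116 m³/s
Panel 5-6: Δb = 2.1 m, d̄ = (0.17+0.00)/2 = 0.085, v̄ = (0.66+0.00)/2 = 0.33 → q = 2.1×0.085×0.33 = 0.05891 m³/s
Q = Σ q = 2.549 m³/s
= 2.549 × 1000 = 2549 L/s

2550 L/s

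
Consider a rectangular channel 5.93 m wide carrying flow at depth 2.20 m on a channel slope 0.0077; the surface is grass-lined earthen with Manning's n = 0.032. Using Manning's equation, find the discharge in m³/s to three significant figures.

41.8 m³/s

A = b·y = 5.93 × 2.20 = 13.05 m²
P = b + 2y = 5.93 + 2×2.20 = 10.33 m
R = A/P = 13.05/10.33 = 1.263 m
Q = (1/n)·A·R^(2/3)·S^(1/2) = (1/0.032) × 13.05 × 1.263^(2/3) × 0.0077^(1/2) = 41.80 m³/s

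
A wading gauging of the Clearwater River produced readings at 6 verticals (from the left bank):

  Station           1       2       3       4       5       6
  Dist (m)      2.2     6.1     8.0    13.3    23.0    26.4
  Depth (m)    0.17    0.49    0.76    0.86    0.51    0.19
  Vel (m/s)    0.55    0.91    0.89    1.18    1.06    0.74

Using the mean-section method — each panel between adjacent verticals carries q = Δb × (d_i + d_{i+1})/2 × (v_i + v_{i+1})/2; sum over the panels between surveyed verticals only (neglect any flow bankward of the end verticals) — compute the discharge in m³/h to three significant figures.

Panel 1-2: Δb = 3.9 m, d̄ = (0.17+0.49)/2 = 0.33, v̄ = (0.55+0.91)/2 = 0.73 → q = 3.9×0.33×0.73 = 0.9395 m³/s
Panel 2-3: Δb = 1.9 m, d̄ = (0.49+0.76)/2 = 0.625, v̄ = (0.91+0.89)/2 = 0.9 → q = 1.9×0.625×0.9 = 1.069 m³/s
Panel 3-4: Δb = 5.3 m, d̄ = (0.76+0.86)/2 = 0.81, v̄ = (0.89+1.18)/2 = 1.035 → q = 5.3×0.81×1.035 = 4.443 m³/s
Panel 4-5: Δb = 9.7 m, d̄ = (0.86+0.51)/2 = 0.685, v̄ = (1.18+1.06)/2 = 1.12 → q = 9.7×0.685×1.12 = 7.442 m³/s
Panel 5-6: Δb = 3.4 m, d̄ = (0.51+0.19)/2 = 0.35, v̄ = (1.06+0.74)/2 = 0.9 → q = 3.4×0.35×0.9 = 1.071 m³/s
Q = Σ q = 14.96 m³/s
= 14.96 × 3600 = 53870 m³/h

53900 m³/h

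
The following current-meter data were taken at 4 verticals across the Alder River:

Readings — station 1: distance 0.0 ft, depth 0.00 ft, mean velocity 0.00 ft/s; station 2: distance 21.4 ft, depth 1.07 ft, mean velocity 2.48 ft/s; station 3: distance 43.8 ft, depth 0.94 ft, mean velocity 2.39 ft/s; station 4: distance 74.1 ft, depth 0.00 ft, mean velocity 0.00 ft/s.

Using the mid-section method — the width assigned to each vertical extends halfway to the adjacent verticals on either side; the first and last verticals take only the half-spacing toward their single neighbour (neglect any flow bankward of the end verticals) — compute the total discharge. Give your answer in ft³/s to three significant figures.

117 ft³/s

w_2 = (43.8 − 0.0)/2 = 21.9 ft; q_2 = 2.48 × 1.07 × 21.9 = 58.11 ft³/s
w_3 = (74.1 − 21.4)/2 = 26.35 ft; q_3 = 2.39 × 0.94 × 26.35 = 59.20 ft³/s
Stations 1, 4 contribute zero (depth or velocity is 0).
Q = Σ qᵢ = 117.3 ft³/s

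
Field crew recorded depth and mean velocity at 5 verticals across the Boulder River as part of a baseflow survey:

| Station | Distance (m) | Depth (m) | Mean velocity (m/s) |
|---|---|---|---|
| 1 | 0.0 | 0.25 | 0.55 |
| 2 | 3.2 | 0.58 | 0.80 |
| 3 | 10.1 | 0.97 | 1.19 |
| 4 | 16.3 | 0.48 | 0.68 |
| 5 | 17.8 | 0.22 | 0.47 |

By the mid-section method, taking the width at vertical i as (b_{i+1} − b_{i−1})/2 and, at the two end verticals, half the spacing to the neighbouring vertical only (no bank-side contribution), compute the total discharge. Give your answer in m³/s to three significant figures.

w_1 = (3.2 − 0.0)/2 = 1.6 m; q_1 = 0.55 × 0.25 × 1.6 = 0.2200 m³/s
w_2 = (10.1 − 0.0)/2 = 5.05 m; q_2 = 0.80 × 0.58 × 5.05 = 2.343 m³/s
w_3 = (16.3 − 3.2)/2 = 6.55 m; q_3 = 1.19 × 0.97 × 6.55 = 7.561 m³/s
w_4 = (17.8 − 10.1)/2 = 3.85 m; q_4 = 0.68 × 0.48 × 3.85 = 1.257 m³/s
w_5 = (17.8 − 16.3)/2 = 0.75 m; q_5 = 0.47 × 0.22 × 0.75 = 0.07755 m³/s
Q = Σ qᵢ = 11.46 m³/s

11.5 m³/s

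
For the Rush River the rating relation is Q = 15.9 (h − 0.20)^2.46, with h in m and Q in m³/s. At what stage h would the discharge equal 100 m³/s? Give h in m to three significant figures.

h − h₀ = (Q/C)^(1/b) = (100/15.9)^(1/2.46) = 2.112 m
h = 0.20 + 2.112 = 2.312 m

2.31 m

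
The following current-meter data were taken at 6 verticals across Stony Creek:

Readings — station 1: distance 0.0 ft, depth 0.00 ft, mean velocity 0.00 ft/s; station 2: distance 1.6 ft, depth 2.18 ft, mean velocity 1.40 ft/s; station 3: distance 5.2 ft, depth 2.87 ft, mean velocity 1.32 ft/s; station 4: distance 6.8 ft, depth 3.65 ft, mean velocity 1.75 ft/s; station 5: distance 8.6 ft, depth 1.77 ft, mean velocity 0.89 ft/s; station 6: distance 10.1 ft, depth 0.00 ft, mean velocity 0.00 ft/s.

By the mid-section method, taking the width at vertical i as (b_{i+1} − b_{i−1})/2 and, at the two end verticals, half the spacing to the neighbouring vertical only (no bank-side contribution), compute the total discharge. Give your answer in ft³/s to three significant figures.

31.2 ft³/s

w_2 = (5.2 − 0.0)/2 = 2.6 ft; q_2 = 1.40 × 2.18 × 2.6 = 7.935 ft³/s
w_3 = (6.8 − 1.6)/2 = 2.6 ft; q_3 = 1.32 × 2.87 × 2.6 = 9.850 ft³/s
w_4 = (8.6 − 5.2)/2 = 1.7 ft; q_4 = 1.75 × 3.65 × 1.7 = 10.86 ft³/s
w_5 = (10.1 − 6.8)/2 = 1.65 ft; q_5 = 0.89 × 1.77 × 1.65 = 2.599 ft³/s
Stations 1, 6 contribute zero (depth or velocity is 0).
Q = Σ qᵢ = 31.24 ft³/s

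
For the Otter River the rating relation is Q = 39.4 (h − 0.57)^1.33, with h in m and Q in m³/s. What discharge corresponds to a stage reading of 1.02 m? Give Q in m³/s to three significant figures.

13.6 m³/s

Q = 39.4 × (1.02 − 0.57)^1.33 = 39.4 × 0.45^1.33 = 13.62 m³/s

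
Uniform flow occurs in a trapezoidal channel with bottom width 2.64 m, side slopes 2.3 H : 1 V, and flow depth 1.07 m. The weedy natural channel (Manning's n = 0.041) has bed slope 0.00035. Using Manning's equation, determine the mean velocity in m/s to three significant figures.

A = (b + z·y)·y = (2.64 + 2.3×1.07)×1.07 = 5.458 m²
P = b + 2y√(1+z²) = 2.64 + 2×1.07×√(1+2.3²) = 8.007 m
R = A/P = 5.458/8.007 = 0.6817 m
Q = (1/n)·A·R^(2/3)·S^(1/2) = (1/0.041) × 5.458 × 0.6817^(2/3) × 0.00035^(1/2) = 1.929 m³/s
V = Q/A = 1.929/5.458 = 0.3534 m/s

0.353 m/s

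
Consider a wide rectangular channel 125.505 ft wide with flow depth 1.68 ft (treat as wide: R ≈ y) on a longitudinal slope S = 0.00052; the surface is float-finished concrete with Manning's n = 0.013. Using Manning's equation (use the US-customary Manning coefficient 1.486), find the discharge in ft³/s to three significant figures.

A = b·y = 125.505 × 1.68 = 210.8 ft²
Wide channel: R ≈ y = 1.68 ft
Q = (1.486/n)·A·R^(2/3)·S^(1/2) = (1.486/0.013) × 210.8 × 1.680^(2/3) × 0.00052^(1/2) = 776.7 ft³/s

777 ft³/s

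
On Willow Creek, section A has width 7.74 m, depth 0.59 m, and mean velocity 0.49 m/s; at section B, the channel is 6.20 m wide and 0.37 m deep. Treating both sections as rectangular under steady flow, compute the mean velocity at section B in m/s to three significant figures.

0.975 m/s

Q = A₁V₁ = (7.74×0.59) × 0.49 = 2.238 m³/s
A₂ = 6.20 × 0.37 = 2.294 m²
V₂ = Q/A₂ = 2.238/2.294 = 0.9754 m/s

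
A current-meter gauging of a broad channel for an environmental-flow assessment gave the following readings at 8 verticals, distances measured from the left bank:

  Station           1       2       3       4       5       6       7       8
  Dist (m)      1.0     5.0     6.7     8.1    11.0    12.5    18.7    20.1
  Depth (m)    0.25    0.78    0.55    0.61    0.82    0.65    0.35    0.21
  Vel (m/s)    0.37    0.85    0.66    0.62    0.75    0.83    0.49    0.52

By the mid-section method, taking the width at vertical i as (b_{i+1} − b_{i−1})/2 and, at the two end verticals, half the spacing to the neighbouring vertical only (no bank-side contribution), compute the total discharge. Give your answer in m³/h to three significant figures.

27400 m³/h

w_1 = (5.0 − 1.0)/2 = 2 m; q_1 = 0.37 × 0.25 × 2 = 0.1850 m³/s
w_2 = (6.7 − 1.0)/2 = 2.85 m; q_2 = 0.85 × 0.78 × 2.85 = 1.890 m³/s
w_3 = (8.1 − 5.0)/2 = 1.55 m; q_3 = 0.66 × 0.55 × 1.55 = 0.5627 m³/s
w_4 = (11.0 − 6.7)/2 = 2.15 m; q_4 = 0.62 × 0.61 × 2.15 = 0.8131 m³/s
w_5 = (12.5 − 8.1)/2 = 2.2 m; q_5 = 0.75 × 0.82 × 2.2 = 1.353 m³/s
w_6 = (18.7 − 11.0)/2 = 3.85 m; q_6 = 0.83 × 0.65 × 3.85 = 2.077 m³/s
w_7 = (20.1 − 12.5)/2 = 3.8 m; q_7 = 0.49 × 0.35 × 3.8 = 0.6517 m³/s
w_8 = (20.1 − 18.7)/2 = 0.7 m; q_8 = 0.52 × 0.21 × 0.7 = 0.07644 m³/s
Q = Σ qᵢ = 7.609 m³/s
= 7.609 × 3600 = 27390 m³/h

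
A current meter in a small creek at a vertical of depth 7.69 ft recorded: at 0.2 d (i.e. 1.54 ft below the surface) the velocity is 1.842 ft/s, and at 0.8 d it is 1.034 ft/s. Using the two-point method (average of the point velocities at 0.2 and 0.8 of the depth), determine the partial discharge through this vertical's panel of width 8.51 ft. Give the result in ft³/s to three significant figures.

94.1 ft³/s

v̄ = (1.842 + 1.034) / 2 = 1.438 ft/s
q = v̄ × d × w = 1.438 × 7.69 × 8.51 = 94.11 ft³/s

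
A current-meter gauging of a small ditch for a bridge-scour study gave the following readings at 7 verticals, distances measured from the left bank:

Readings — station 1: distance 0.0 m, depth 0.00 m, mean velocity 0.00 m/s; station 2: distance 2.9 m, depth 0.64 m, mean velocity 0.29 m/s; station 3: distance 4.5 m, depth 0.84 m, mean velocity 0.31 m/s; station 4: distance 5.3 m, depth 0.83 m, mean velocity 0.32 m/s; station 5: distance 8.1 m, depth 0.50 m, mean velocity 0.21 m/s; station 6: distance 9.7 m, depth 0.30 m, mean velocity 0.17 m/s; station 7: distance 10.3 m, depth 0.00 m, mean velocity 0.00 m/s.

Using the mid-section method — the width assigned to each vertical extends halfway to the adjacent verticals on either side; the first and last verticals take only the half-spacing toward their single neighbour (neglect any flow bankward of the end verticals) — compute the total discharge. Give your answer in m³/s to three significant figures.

1.50 m³/s

w_2 = (4.5 − 0.0)/2 = 2.25 m; q_2 = 0.29 × 0.64 × 2.25 = 0.4176 m³/s
w_3 = (5.3 − 2.9)/2 = 1.2 m; q_3 = 0.31 × 0.84 × 1.2 = 0.3125 m³/s
w_4 = (8.1 − 4.5)/2 = 1.8 m; q_4 = 0.32 × 0.83 × 1.8 = 0.4781 m³/s
w_5 = (9.7 − 5.3)/2 = 2.2 m; q_5 = 0.21 × 0.50 × 2.2 = 0.2310 m³/s
w_6 = (10.3 − 8.1)/2 = 1.1 m; q_6 = 0.17 × 0.30 × 1.1 = 0.05610 m³/s
Stations 1, 7 contribute zero (depth or velocity is 0).
Q = Σ qᵢ = 1.495 m³/s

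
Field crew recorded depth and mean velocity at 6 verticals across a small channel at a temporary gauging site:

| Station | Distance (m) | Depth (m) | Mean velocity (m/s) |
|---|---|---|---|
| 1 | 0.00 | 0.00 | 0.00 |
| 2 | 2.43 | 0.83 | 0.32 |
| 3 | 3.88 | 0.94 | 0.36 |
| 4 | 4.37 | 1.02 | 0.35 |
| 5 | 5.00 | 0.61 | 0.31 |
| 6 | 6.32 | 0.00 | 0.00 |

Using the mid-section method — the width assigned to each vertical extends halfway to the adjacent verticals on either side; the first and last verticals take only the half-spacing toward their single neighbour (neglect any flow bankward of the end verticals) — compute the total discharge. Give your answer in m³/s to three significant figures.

1.23 m³/s

w_2 = (3.88 − 0.00)/2 = 1.94 m; q_2 = 0.32 × 0.83 × 1.94 = 0.5153 m³/s
w_3 = (4.37 − 2.43)/2 = 0.97 m; q_3 = 0.36 × 0.94 × 0.97 = 0.3282 m³/s
w_4 = (5.00 − 3.88)/2 = 0.56 m; q_4 = 0.35 × 1.02 × 0.56 = 0.1999 m³/s
w_5 = (6.32 − 4.37)/2 = 0.975 m; q_5 = 0.31 × 0.61 × 0.975 = 0.1844 m³/s
Stations 1, 6 contribute zero (depth or velocity is 0).
Q = Σ qᵢ = 1.228 m³/s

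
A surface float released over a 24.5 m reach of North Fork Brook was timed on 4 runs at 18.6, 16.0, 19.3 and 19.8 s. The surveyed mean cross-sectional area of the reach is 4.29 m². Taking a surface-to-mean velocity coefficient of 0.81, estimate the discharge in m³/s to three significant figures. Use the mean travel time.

4.62 m³/s

t̄ = (18.6 + 16.0 + 19.3 + 19.8) / 4 = 18.425 s
v_surface = L / t̄ = 24.5 / 18.425 = 1.330 m/s
v_mean = 0.81 × 1.330 = 1.077 m/s
Q = A × v_mean = 4.29 × 1.077 = 4.621 m³/s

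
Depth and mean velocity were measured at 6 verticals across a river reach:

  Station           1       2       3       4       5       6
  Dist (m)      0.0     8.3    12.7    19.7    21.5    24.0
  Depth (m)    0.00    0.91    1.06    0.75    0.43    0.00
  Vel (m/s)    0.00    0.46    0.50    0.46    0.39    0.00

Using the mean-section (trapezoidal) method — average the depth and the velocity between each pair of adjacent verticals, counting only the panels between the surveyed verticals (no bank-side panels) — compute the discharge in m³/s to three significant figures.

Panel 1-2: Δb = 8.3 m, d̄ = (0.00+0.91)/2 = 0.455, v̄ = (0.00+0.46)/2 = 0.23 → q = 8.3×0.455×0.23 = 0.8686 m³/s
Panel 2-3: Δb = 4.4 m, d̄ = (0.91+1.06)/2 = 0.985, v̄ = (0.46+0.50)/2 = 0.48 → q = 4.4×0.985×0.48 = 2.080 m³/s
Panel 3-4: Δb = 7 m, d̄ = (1.06+0.75)/2 = 0.905, v̄ = (0.50+0.46)/2 = 0.48 → q = 7×0.905×0.48 = 3.041 m³/s
Panel 4-5: Δb = 1.8 m, d̄ = (0.75+0.43)/2 = 0.59, v̄ = (0.46+0.39)/2 = 0.425 → q = 1.8×0.59×0.425 = 0.4514 m³/s
Panel 5-6: Δb = 2.5 m, d̄ = (0.43+0.00)/2 = 0.215, v̄ = (0.39+0.00)/2 = 0.195 → q = 2.5×0.215×0.195 = 0.1048 m³/s
Q = Σ q = 6.546 m³/s

6.55 m³/s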